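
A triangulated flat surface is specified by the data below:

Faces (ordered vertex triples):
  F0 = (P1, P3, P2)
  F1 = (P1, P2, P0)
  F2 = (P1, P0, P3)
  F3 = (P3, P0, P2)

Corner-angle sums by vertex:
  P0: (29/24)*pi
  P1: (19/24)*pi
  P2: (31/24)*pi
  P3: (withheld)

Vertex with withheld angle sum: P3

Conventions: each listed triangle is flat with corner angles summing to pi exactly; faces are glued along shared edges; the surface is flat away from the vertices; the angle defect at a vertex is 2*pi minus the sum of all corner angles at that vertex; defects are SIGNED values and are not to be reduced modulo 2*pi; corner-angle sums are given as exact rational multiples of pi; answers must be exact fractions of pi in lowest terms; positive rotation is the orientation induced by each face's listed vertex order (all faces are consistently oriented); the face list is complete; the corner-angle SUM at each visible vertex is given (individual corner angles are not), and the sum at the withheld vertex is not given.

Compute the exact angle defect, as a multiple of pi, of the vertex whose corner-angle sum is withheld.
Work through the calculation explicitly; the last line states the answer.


V = 4, E = 6, F = 4; chi = V - E + F = 2
Gauss-Bonnet: total defect = 2*pi*chi = 4*pi; visible defects sum to (65/24)*pi

Answer: defect(P3) = (31/24)*pi


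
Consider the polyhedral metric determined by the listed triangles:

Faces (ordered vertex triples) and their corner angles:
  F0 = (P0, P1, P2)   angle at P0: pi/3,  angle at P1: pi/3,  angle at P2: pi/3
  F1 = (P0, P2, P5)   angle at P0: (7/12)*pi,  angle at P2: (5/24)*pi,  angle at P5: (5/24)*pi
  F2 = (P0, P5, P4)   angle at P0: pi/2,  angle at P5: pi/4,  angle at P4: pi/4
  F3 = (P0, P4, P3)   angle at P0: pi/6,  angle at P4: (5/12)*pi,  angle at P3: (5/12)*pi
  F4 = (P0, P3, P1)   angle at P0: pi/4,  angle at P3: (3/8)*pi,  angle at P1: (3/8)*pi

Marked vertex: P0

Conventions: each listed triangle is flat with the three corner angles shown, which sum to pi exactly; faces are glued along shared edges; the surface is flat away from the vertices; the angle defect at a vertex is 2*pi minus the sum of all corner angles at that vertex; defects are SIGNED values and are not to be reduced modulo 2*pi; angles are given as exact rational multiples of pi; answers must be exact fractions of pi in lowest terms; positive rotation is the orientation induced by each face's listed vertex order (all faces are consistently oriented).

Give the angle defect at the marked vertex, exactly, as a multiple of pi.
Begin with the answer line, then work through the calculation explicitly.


Answer: defect(P0) = pi/6

Sum of corner angles at P0: (11/6)*pi
defect = 2*pi - (11/6)*pi


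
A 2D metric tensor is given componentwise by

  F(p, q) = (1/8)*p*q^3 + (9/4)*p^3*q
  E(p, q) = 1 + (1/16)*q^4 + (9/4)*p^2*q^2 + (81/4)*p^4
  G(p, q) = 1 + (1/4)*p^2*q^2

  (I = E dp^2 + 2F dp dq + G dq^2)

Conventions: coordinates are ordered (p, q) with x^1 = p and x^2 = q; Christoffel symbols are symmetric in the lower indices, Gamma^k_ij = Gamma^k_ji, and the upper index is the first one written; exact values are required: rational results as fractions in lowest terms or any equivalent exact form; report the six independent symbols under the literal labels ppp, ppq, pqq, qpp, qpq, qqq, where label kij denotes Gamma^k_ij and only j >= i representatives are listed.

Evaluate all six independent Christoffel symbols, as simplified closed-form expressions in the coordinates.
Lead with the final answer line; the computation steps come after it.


Answer: Gamma_ppp = (648*p^3 + 36*p*q^2)/(324*p^4 + 40*p^2*q^2 + q^4 + 16), Gamma_ppq = (36*p^2*q + 2*q^3)/(324*p^4 + 40*p^2*q^2 + q^4 + 16), Gamma_pqq = (36*p^3 + 2*p*q^2)/(324*p^4 + 40*p^2*q^2 + q^4 + 16), Gamma_qpp = 72*p^2*q/(324*p^4 + 40*p^2*q^2 + q^4 + 16), Gamma_qpq = 4*p*q^2/(324*p^4 + 40*p^2*q^2 + q^4 + 16), Gamma_qqq = 4*p^2*q/(324*p^4 + 40*p^2*q^2 + q^4 + 16)

E = 1 + (1/16)*q^4 + (9/4)*p^2*q^2 + (81/4)*p^4; F = (1/8)*p*q^3 + (9/4)*p^3*q; G = 1 + (1/4)*p^2*q^2
Gamma^k_ij = (1/2) g^{kl} (d_i g_jl + d_j g_il - d_l g_ij), with g^inv = (1/(EG-F^2)) [[G, -F], [-F, E]]
first partials: E_p = (9/2)*p*q^2 + 81*p^3, E_q = (1/4)*q^3 + (9/2)*p^2*q, F_p = (1/8)*q^3 + (27/4)*p^2*q, F_q = (3/8)*p*q^2 + (9/4)*p^3, G_p = (1/2)*p*q^2, G_q = (1/2)*p^2*q
D = EG - F^2 = 1 + (1/16)*q^4 + (5/2)*p^2*q^2 + (81/4)*p^4
expanded: Gamma^p_pp = (G E_p - 2F F_p + F E_q)/(2D), Gamma^p_pq = (G E_q - F G_p)/(2D), Gamma^p_qq = (2G F_q - G G_p - F G_q)/(2D), Gamma^q_pp = (2E F_p - E E_q - F E_p)/(2D), Gamma^q_pq = (E G_p - F E_q)/(2D), Gamma^q_qq = (E G_q - 2F F_q + F G_p)/(2D); substitute and cancel common factors


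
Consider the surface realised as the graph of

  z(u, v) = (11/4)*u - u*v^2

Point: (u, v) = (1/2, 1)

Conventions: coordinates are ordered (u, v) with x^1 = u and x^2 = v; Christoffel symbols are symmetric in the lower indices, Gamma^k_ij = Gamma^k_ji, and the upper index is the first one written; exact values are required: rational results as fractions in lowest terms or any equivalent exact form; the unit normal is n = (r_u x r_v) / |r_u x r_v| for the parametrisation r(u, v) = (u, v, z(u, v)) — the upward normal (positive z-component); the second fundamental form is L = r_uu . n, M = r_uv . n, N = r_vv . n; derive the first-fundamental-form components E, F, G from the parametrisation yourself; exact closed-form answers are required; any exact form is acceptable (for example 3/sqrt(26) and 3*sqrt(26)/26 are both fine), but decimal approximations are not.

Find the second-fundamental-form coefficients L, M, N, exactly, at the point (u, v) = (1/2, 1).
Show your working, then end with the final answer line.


z_u = 7/4, z_v = -1, z_uu = 0, z_uv = -2, z_vv = -1
E = 65/16, F = -7/4, G = 2; answer radicand W^2 = 81/16
unnormalised second-form numerators: l = 0, m = -2, n = -1; L = l/sqrt(81/16), and similarly M = m/sqrt(W^2), N = n/sqrt(W^2)

Answer: L = 0, M = -8/9, N = -4/9


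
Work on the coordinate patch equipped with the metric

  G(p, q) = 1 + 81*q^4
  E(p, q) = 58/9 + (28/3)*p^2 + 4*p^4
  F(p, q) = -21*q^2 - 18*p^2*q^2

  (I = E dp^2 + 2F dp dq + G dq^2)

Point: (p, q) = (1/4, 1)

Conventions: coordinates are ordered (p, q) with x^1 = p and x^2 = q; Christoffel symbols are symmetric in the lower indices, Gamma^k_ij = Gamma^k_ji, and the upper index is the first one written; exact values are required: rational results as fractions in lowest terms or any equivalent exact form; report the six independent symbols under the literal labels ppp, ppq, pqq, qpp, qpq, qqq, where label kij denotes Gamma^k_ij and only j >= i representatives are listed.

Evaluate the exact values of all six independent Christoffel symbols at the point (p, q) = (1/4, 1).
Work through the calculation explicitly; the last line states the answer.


E = 4057/576, F = -177/8, G = 82 at the point
E_p = 59/12, E_q = 0, F_p = -9, F_q = -177/4, G_p = 0, G_q = 324
EG - F^2 = 50713/576;  g^inv = (576/50713) * [[82, 177/8], [177/8, 4057/576]]
first-kind symbols [ij,l] = (1/2)(d_i g_jl + d_j g_il - d_l g_ij): [pp,p] = E_p/2 = 59/24, [pp,q] = F_p - E_q/2 = -9, [pq,p] = E_q/2 = 0, [pq,q] = G_p/2 = 0, [qq,p] = F_q - G_p/2 = -177/4, [qq,q] = G_q/2 = 162
Gamma^p_ij = (G*[ij,p] - F*[ij,q])/(EG - F^2), Gamma^q_ij = (E*[ij,q] - F*[ij,p])/(EG - F^2)

Answer: Gamma_ppp = 1416/50713, Gamma_ppq = 0, Gamma_pqq = -25488/50713, Gamma_qpp = -5184/50713, Gamma_qpq = 0, Gamma_qqq = 93312/50713


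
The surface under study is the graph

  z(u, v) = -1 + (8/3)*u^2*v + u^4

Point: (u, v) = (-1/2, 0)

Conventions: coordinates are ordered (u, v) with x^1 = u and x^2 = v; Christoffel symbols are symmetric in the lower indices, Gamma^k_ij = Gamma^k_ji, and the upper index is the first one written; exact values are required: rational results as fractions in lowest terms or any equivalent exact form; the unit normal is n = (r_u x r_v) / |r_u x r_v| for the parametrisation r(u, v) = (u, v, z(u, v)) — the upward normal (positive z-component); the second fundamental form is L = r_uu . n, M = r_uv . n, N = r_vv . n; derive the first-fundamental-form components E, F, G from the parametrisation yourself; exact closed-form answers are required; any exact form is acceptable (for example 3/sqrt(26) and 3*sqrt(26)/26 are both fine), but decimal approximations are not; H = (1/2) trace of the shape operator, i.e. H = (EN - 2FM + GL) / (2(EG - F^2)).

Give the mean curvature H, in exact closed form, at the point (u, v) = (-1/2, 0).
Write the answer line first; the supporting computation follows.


Answer: H = 276*sqrt(61)/3721

z_u = -1/2, z_v = 2/3, z_uu = 3, z_uv = -8/3, z_vv = 0
E = 5/4, F = -1/3, G = 13/9; answer radicand W^2 = 61/36
unnormalised second-form numerators: l = 3, m = -8/3, n = 0; L = l/sqrt(61/36), and similarly M = m/sqrt(W^2), N = n/sqrt(W^2)
H = (E*n - 2*F*m + G*l) / (2*(EG - F^2)*sqrt(W^2)); E*n - 2*F*m + G*l = 23/9, EG - F^2 = 61/36, so H = (46/61)/sqrt(61/36)


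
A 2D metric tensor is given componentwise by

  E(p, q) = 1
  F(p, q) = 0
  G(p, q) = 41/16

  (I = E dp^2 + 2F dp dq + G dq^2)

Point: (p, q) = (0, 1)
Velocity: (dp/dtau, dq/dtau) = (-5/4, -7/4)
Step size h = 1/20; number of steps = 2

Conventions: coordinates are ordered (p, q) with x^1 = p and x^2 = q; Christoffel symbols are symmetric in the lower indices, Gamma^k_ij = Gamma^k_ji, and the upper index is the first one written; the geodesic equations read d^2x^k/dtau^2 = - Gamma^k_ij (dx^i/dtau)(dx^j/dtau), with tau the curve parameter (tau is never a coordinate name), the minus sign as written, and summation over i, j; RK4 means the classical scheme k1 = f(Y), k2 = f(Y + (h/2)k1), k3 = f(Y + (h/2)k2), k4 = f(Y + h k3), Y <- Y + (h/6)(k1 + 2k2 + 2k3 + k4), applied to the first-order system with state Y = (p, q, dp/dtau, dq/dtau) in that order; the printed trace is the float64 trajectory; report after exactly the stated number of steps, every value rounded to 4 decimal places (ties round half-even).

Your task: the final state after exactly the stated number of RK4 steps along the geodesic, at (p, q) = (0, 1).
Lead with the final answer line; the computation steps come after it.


Answer: p = -0.1250, q = 0.8250, dp/dtau = -1.2500, dq/dtau = -1.7500

f(Y) = (dp/dtau, dq/dtau, -Gamma^p_ij Y'^i Y'^j, -Gamma^q_ij Y'^i Y'^j) with the Gammas evaluated at the stage position; h = 0.050000; intermediate values shown to 6 dp
step 0: p = 0.0000, q = 1.0000, dp/dtau = -1.2500, dq/dtau = -1.7500
step 1:
  k1: at (p, q) = (0.000000, 1.000000), (dp/dtau, dq/dtau) = (-1.250000, -1.750000); Gamma_ppp = 0.000000, Gamma_ppq = 0.000000, Gamma_pqq = 0.000000, Gamma_qpp = 0.000000, Gamma_qpq = 0.000000, Gamma_qqq = 0.000000; k1 = (-1.250000, -1.750000, 0.000000, 0.000000)
  k2: at (p, q) = (-0.031250, 0.956250), (dp/dtau, dq/dtau) = (-1.250000, -1.750000); Gamma_ppp = 0.000000, Gamma_ppq = 0.000000, Gamma_pqq = 0.000000, Gamma_qpp = 0.000000, Gamma_qpq = 0.000000, Gamma_qqq = 0.000000; k2 = (-1.250000, -1.750000, 0.000000, 0.000000)
  k3: at (p, q) = (-0.031250, 0.956250), (dp/dtau, dq/dtau) = (-1.250000, -1.750000); Gamma_ppp = 0.000000, Gamma_ppq = 0.000000, Gamma_pqq = 0.000000, Gamma_qpp = 0.000000, Gamma_qpq = 0.000000, Gamma_qqq = 0.000000; k3 = (-1.250000, -1.750000, 0.000000, 0.000000)
  k4: at (p, q) = (-0.062500, 0.912500), (dp/dtau, dq/dtau) = (-1.250000, -1.750000); Gamma_ppp = 0.000000, Gamma_ppq = 0.000000, Gamma_pqq = 0.000000, Gamma_qpp = 0.000000, Gamma_qpq = 0.000000, Gamma_qqq = 0.000000; k4 = (-1.250000, -1.750000, 0.000000, 0.000000)
  Y <- Y + (h/6)(k1 + 2k2 + 2k3 + k4): p = -0.0625, q = 0.9125, dp/dtau = -1.2500, dq/dtau = -1.7500
step 2:
  k1: at (p, q) = (-0.062500, 0.912500), (dp/dtau, dq/dtau) = (-1.250000, -1.750000); Gamma_ppp = 0.000000, Gamma_ppq = 0.000000, Gamma_pqq = 0.000000, Gamma_qpp = 0.000000, Gamma_qpq = 0.000000, Gamma_qqq = 0.000000; k1 = (-1.250000, -1.750000, 0.000000, 0.000000)
  k2: at (p, q) = (-0.093750, 0.868750), (dp/dtau, dq/dtau) = (-1.250000, -1.750000); Gamma_ppp = 0.000000, Gamma_ppq = 0.000000, Gamma_pqq = 0.000000, Gamma_qpp = 0.000000, Gamma_qpq = 0.000000, Gamma_qqq = 0.000000; k2 = (-1.250000, -1.750000, 0.000000, 0.000000)
  k3: at (p, q) = (-0.093750, 0.868750), (dp/dtau, dq/dtau) = (-1.250000, -1.750000); Gamma_ppp = 0.000000, Gamma_ppq = 0.000000, Gamma_pqq = 0.000000, Gamma_qpp = 0.000000, Gamma_qpq = 0.000000, Gamma_qqq = 0.000000; k3 = (-1.250000, -1.750000, 0.000000, 0.000000)
  k4: at (p, q) = (-0.125000, 0.825000), (dp/dtau, dq/dtau) = (-1.250000, -1.750000); Gamma_ppp = 0.000000, Gamma_ppq = 0.000000, Gamma_pqq = 0.000000, Gamma_qpp = 0.000000, Gamma_qpq = 0.000000, Gamma_qqq = 0.000000; k4 = (-1.250000, -1.750000, 0.000000, 0.000000)
  Y <- Y + (h/6)(k1 + 2k2 + 2k3 + k4): p = -0.1250, q = 0.8250, dp/dtau = -1.2500, dq/dtau = -1.7500


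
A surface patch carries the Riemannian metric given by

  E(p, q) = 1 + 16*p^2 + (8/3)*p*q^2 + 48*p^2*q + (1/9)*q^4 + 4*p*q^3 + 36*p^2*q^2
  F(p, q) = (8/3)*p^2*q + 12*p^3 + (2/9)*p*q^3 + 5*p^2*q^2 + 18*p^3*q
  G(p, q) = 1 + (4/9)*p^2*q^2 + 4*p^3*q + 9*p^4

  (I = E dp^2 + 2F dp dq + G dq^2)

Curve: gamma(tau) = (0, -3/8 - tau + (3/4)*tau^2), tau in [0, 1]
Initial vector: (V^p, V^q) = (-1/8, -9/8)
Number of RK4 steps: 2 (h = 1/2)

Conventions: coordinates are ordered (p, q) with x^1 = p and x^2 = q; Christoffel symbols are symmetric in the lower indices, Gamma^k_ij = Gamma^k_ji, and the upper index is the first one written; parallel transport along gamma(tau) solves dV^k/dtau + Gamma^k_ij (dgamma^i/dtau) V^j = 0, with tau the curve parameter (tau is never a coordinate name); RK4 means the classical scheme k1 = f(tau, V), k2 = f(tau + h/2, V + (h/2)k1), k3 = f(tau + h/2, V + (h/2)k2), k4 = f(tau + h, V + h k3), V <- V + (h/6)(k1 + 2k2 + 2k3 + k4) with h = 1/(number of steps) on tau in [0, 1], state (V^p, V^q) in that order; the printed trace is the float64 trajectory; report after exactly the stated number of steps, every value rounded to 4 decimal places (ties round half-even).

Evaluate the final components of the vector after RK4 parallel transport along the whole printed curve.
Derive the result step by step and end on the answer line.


gamma'(tau) = (0, -1 + (3/2)*tau); f(tau, V)^k = -Gamma^k_ij(gamma(tau)) gamma'^i(tau) V^j; h = 1/2; intermediate values shown to 6 dp
curve data and Christoffel symbols at the stage parameters:
  tau = 0.000000: gamma = (0.000000, -0.375000), gamma' = (0.000000, -1.000000); Gamma_ppp = 0.081851, Gamma_ppq = -0.011693, Gamma_pqq = 0.000000, Gamma_qpp = 0.000000, Gamma_qpq = 0.000000, Gamma_qqq = 0.000000
  tau = 0.250000: gamma = (0.000000, -0.578125), gamma' = (0.000000, -0.625000); Gamma_ppp = 0.058461, Gamma_ppq = -0.042413, Gamma_pqq = 0.000000, Gamma_qpp = 0.000000, Gamma_qpq = 0.000000, Gamma_qqq = 0.000000
  tau = 0.500000: gamma = (0.000000, -0.687500), gamma' = (0.000000, -0.250000); Gamma_ppp = -0.019217, Gamma_ppq = -0.070462, Gamma_pqq = 0.000000, Gamma_qpp = 0.000000, Gamma_qpq = 0.000000, Gamma_qqq = 0.000000
  tau = 0.750000: gamma = (0.000000, -0.703125), gamma' = (0.000000, 0.125000); Gamma_ppp = -0.035096, Gamma_ppq = -0.075205, Gamma_pqq = 0.000000, Gamma_qpp = 0.000000, Gamma_qpq = 0.000000, Gamma_qqq = 0.000000
  tau = 1.000000: gamma = (0.000000, -0.625000), gamma' = (0.000000, 0.500000); Gamma_ppp = 0.032009, Gamma_ppq = -0.053349, Gamma_pqq = 0.000000, Gamma_qpp = 0.000000, Gamma_qpq = 0.000000, Gamma_qqq = 0.000000
step 0: V^p = -0.1250, V^q = -1.1250
step 1: k1 = (0.001462, 0.000000), k2 = (0.003304, 0.000000), k3 = (0.003292, 0.000000), k4 = (0.002173, 0.000000); V <- V + (h/6)(k1 + 2k2 + 2k3 + k4): V^p = -0.1236, V^q = -1.1250
step 2: k1 = (0.002177, 0.000000), k2 = (-0.001157, 0.000000), k3 = (-0.001165, 0.000000), k4 = (-0.003312, 0.000000); V <- V + (h/6)(k1 + 2k2 + 2k3 + k4): V^p = -0.1241, V^q = -1.1250

Answer: V^p = -0.1241, V^q = -1.1250


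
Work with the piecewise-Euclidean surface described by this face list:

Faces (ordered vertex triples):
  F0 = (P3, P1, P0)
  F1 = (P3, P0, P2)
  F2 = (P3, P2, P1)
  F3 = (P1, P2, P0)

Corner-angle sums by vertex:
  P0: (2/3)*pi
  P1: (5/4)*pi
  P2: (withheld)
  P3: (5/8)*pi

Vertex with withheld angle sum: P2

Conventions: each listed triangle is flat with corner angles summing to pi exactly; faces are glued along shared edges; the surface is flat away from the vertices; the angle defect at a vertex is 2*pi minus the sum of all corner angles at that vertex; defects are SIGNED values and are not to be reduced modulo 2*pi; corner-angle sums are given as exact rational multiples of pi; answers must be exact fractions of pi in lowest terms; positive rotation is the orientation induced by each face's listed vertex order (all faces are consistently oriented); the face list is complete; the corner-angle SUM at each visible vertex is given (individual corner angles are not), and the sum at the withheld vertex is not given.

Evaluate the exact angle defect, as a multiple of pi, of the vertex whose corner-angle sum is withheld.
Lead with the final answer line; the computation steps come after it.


Answer: defect(P2) = (13/24)*pi

V = 4, E = 6, F = 4; chi = V - E + F = 2
Gauss-Bonnet: total defect = 2*pi*chi = 4*pi; visible defects sum to (83/24)*pi


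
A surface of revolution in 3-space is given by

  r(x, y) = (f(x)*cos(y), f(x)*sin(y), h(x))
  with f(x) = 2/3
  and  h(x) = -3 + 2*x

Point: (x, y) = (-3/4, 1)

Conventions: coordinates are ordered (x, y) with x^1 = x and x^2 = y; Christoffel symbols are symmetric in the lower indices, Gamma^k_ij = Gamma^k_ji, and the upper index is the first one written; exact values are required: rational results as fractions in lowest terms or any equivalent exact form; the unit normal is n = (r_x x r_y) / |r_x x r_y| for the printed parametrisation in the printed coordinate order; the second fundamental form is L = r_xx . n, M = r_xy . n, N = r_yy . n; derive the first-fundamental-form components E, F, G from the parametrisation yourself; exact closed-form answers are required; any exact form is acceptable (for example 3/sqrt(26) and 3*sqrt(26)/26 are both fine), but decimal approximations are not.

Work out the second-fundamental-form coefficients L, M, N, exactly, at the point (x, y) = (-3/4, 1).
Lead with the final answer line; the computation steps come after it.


Answer: L = 0, M = 0, N = 2/3

f = 2/3, f' = 0, f'' = 0, h' = 2, h'' = 0
E = 4, F = 0, G = 4/9; answer radicand W^2 = 4
unnormalised second-form numerators: l = 0, m = 0, n = 4/3; L = l/sqrt(4), and similarly M = m/sqrt(W^2), N = n/sqrt(W^2)


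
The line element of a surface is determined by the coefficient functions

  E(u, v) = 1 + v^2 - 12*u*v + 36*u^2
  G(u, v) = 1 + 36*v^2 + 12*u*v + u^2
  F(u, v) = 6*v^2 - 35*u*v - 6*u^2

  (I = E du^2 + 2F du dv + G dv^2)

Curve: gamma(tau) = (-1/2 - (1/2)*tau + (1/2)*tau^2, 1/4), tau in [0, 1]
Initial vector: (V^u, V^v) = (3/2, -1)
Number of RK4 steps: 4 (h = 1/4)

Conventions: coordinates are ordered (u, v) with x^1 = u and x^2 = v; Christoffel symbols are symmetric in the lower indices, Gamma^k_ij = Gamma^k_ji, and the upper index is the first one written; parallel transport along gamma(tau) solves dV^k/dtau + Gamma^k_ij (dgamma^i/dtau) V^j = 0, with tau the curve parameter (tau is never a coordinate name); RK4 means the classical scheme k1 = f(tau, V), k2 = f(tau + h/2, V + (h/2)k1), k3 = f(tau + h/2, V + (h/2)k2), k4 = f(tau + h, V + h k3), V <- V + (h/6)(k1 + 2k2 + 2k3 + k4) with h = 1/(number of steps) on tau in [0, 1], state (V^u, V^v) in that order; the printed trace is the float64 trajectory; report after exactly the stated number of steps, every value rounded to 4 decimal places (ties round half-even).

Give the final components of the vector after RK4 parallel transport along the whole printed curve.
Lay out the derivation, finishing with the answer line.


gamma'(tau) = (-1/2 + tau, 0); f(tau, V)^k = -Gamma^k_ij(gamma(tau)) gamma'^i(tau) V^j; h = 1/4; intermediate values shown to 6 dp
curve data and Christoffel symbols at the stage parameters:
  tau = 0.000000: gamma = (-0.500000, 0.250000), gamma' = (-0.500000, 0.000000); Gamma_uuu = -1.552239, Gamma_uuv = 0.258706, Gamma_uvv = 1.552239, Gamma_vuu = -0.477612, Gamma_vuv = 0.079602, Gamma_vvv = 0.477612
  tau = 0.125000: gamma = (-0.554688, 0.250000), gamma' = (-0.375000, 0.000000); Gamma_uuu = -1.460798, Gamma_uuv = 0.243466, Gamma_uvv = 1.460798, Gamma_vuu = -0.385931, Gamma_vuv = 0.064322, Gamma_vvv = 0.385931
  tau = 0.250000: gamma = (-0.593750, 0.250000), gamma' = (-0.250000, 0.000000); Gamma_uuu = -1.398531, Gamma_uuv = 0.233089, Gamma_uvv = 1.398531, Gamma_vuu = -0.332438, Gamma_vuv = 0.055406, Gamma_vvv = 0.332438
  tau = 0.375000: gamma = (-0.617188, 0.250000), gamma' = (-0.125000, 0.000000); Gamma_uuu = -1.362633, Gamma_uuv = 0.227106, Gamma_uvv = 1.362633, Gamma_vuu = -0.304303, Gamma_vuv = 0.050717, Gamma_vvv = 0.304303
  tau = 0.500000: gamma = (-0.625000, 0.250000), gamma' = (0.000000, 0.000000); Gamma_uuu = -1.350923, Gamma_uuv = 0.225154, Gamma_uvv = 1.350923, Gamma_vuu = -0.295515, Gamma_vuv = 0.049252, Gamma_vvv = 0.295515
  tau = 0.625000: gamma = (-0.617188, 0.250000), gamma' = (0.125000, 0.000000); Gamma_uuu = -1.362633, Gamma_uuv = 0.227106, Gamma_uvv = 1.362633, Gamma_vuu = -0.304303, Gamma_vuv = 0.050717, Gamma_vvv = 0.304303
  tau = 0.750000: gamma = (-0.593750, 0.250000), gamma' = (0.250000, 0.000000); Gamma_uuu = -1.398531, Gamma_uuv = 0.233089, Gamma_uvv = 1.398531, Gamma_vuu = -0.332438, Gamma_vuv = 0.055406, Gamma_vvv = 0.332438
  tau = 0.875000: gamma = (-0.554688, 0.250000), gamma' = (0.375000, 0.000000); Gamma_uuu = -1.460798, Gamma_uuv = 0.243466, Gamma_uvv = 1.460798, Gamma_vuu = -0.385931, Gamma_vuv = 0.064322, Gamma_vvv = 0.385931
  tau = 1.000000: gamma = (-0.500000, 0.250000), gamma' = (0.500000, 0.000000); Gamma_uuu = -1.552239, Gamma_uuv = 0.258706, Gamma_uvv = 1.552239, Gamma_vuu = -0.477612, Gamma_vuv = 0.079602, Gamma_vvv = 0.477612
step 0: V^u = 1.5000, V^v = -1.0000
step 1: k1 = (-1.293532, -0.398010), k2 = (-0.828966, -0.219006), k3 = (-0.858735, -0.226871), k4 = (-0.510966, -0.121459); V <- V + (h/6)(k1 + 2k2 + 2k3 + k4): V^u = 1.2842, V^v = -1.0588
step 2: k1 = (-0.510687, -0.121393), k2 = (-0.238347, -0.053228), k3 = (-0.243903, -0.054469), k4 = (0.000000, 0.000000); V <- V + (h/6)(k1 + 2k2 + 2k3 + k4): V^u = 1.2227, V^v = -1.0728
step 3: k1 = (0.000000, 0.000000), k2 = (0.238718, 0.053311), k3 = (0.243611, 0.054403), k4 = (0.510515, 0.121352); V <- V + (h/6)(k1 + 2k2 + 2k3 + k4): V^u = 1.2842, V^v = -1.0588
step 4: k1 = (0.510687, 0.121393), k2 = (0.833720, 0.220262), k3 = (0.854711, 0.225808), k4 = (1.292166, 0.397590); V <- V + (h/6)(k1 + 2k2 + 2k3 + k4): V^u = 1.5000, V^v = -1.0000

Answer: V^u = 1.5000, V^v = -1.0000


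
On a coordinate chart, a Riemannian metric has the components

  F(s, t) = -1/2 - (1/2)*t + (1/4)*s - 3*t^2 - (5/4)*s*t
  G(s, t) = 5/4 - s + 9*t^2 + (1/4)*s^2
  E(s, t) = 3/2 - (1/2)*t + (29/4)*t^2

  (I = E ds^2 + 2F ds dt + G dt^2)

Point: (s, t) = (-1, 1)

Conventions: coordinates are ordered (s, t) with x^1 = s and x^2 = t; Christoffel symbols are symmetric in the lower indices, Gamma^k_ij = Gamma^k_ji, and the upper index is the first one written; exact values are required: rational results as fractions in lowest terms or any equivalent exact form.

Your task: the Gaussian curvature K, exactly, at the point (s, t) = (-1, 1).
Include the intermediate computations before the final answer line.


E = 33/4, F = -3, G = 23/2, EG - F^2 = 687/8 at the point
E_s = 0, E_t = 14, F_s = -1, F_t = -21/4, G_s = -3/2, G_t = 18
E_tt = 29/2, F_st = -5/4, G_ss = 1/2
The intrinsic route: Brioschi's K = (det M1 - det M2)/(EG - F^2)^2.
M1 = [[-E_tt/2 + F_st - G_ss/2, E_s/2, F_s - E_t/2], [F_t - G_s/2, E, F], [G_t/2, F, G]] = [[-35/4, 0, -8], [-9/2, 33/4, -3], [9, -3, 23/2]]; det M1 = -8493/32
M2 = [[0, E_t/2, G_s/2], [E_t/2, E, F], [G_s/2, F, G]] = [[0, 7, -3/4], [7, 33/4, -3], [-3/4, -3, 23/2]]; det M2 = -34345/64
det M1 - det M2 = 17359/64; K = 17359/64 / (687/8)^2 = 17359/471969

Answer: K = 17359/471969


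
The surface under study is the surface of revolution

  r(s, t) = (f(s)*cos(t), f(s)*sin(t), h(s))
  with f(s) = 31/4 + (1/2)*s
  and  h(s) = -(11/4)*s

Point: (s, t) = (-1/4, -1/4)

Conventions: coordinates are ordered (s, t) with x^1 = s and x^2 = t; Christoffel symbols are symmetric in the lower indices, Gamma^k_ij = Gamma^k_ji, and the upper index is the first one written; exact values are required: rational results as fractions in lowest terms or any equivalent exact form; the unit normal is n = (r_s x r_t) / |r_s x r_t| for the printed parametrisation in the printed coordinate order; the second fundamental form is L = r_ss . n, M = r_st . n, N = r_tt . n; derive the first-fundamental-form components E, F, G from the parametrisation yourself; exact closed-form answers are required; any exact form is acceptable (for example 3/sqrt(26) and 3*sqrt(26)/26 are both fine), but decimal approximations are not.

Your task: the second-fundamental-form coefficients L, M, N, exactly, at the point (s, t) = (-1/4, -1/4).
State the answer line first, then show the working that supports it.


Answer: L = 0, M = 0, N = -671*sqrt(5)/200

f = 61/8, f' = 1/2, f'' = 0, h' = -11/4, h'' = 0
E = 125/16, F = 0, G = 3721/64; answer radicand W^2 = 125/16
unnormalised second-form numerators: l = 0, m = 0, n = -671/32; L = l/sqrt(125/16), and similarly M = m/sqrt(W^2), N = n/sqrt(W^2)


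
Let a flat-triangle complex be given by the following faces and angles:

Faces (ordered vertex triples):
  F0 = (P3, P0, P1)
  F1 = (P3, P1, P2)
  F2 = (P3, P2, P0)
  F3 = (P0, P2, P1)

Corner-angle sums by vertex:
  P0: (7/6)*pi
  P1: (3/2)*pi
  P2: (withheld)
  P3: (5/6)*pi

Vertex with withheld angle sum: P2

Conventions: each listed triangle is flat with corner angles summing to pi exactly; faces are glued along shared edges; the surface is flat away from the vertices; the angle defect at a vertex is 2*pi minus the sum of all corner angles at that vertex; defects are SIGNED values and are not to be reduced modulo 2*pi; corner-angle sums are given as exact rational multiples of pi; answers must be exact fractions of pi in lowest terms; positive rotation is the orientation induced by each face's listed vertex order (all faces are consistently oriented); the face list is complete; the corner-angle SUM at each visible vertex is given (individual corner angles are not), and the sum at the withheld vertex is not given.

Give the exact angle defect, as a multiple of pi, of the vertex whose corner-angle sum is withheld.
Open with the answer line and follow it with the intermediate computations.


Answer: defect(P2) = (3/2)*pi

V = 4, E = 6, F = 4; chi = V - E + F = 2
Gauss-Bonnet: total defect = 2*pi*chi = 4*pi; visible defects sum to (5/2)*pi


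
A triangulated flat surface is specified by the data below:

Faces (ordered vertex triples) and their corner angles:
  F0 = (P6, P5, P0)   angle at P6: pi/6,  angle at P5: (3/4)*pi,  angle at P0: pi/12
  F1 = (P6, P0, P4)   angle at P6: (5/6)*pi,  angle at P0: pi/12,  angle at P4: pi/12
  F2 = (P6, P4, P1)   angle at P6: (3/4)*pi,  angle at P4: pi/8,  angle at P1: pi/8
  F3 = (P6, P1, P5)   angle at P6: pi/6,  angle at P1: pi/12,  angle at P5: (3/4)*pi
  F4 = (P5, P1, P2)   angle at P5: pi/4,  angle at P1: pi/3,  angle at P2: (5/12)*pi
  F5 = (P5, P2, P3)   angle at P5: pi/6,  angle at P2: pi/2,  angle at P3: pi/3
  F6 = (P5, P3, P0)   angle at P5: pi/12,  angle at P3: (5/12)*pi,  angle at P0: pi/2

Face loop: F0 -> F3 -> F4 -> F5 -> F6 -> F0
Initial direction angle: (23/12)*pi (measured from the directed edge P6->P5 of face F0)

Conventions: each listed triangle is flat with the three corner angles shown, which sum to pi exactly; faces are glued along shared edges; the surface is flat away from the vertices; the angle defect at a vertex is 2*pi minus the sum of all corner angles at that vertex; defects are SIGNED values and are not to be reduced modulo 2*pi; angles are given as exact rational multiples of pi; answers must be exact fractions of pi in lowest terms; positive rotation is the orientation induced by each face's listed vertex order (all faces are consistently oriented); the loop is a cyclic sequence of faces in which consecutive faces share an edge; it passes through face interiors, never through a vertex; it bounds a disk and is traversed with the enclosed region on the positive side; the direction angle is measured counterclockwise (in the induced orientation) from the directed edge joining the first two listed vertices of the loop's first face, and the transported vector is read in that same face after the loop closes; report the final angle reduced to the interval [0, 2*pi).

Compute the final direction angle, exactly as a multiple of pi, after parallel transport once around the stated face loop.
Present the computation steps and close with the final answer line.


enclosed vertex P5: corner angles sum to 2*pi, defect = 2*pi - 2*pi = 0
holonomy = initial angle + sum of enclosed defects (mod 2*pi), positive in the induced orientation
final angle = (23/12)*pi + 0 = (23/12)*pi (mod 2*pi)

Answer: final direction angle = (23/12)*pi


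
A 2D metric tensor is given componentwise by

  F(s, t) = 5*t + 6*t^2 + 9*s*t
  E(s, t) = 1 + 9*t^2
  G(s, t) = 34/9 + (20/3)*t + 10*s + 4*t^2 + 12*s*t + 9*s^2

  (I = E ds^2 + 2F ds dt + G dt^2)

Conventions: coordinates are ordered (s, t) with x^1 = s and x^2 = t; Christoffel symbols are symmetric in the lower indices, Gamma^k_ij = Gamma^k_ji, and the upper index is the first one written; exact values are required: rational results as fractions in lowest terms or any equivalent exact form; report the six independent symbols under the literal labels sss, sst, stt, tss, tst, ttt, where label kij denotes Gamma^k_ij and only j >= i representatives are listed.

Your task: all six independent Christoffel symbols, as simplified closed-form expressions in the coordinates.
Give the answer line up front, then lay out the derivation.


Answer: Gamma_sss = 0, Gamma_sst = 81*t/(81*s^2 + 108*s*t + 90*s + 117*t^2 + 60*t + 34), Gamma_stt = 54*t/(81*s^2 + 108*s*t + 90*s + 117*t^2 + 60*t + 34), Gamma_tss = 0, Gamma_tst = (81*s + 54*t + 45)/(81*s^2 + 108*s*t + 90*s + 117*t^2 + 60*t + 34), Gamma_ttt = (54*s + 36*t + 30)/(81*s^2 + 108*s*t + 90*s + 117*t^2 + 60*t + 34)

E = 1 + 9*t^2; F = 5*t + 6*t^2 + 9*s*t; G = 34/9 + (20/3)*t + 10*s + 4*t^2 + 12*s*t + 9*s^2
Gamma^k_ij = (1/2) g^{kl} (d_i g_jl + d_j g_il - d_l g_ij), with g^inv = (1/(EG-F^2)) [[G, -F], [-F, E]]
first partials: E_s = 0, E_t = 18*t, F_s = 9*t, F_t = 5 + 12*t + 9*s, G_s = 10 + 12*t + 18*s, G_t = 20/3 + 8*t + 12*s
D = EG - F^2 = 34/9 + (20/3)*t + 10*s + 13*t^2 + 12*s*t + 9*s^2
expanded: Gamma^s_ss = (G E_s - 2F F_s + F E_t)/(2D), Gamma^s_st = (G E_t - F G_s)/(2D), Gamma^s_tt = (2G F_t - G G_s - F G_t)/(2D), Gamma^t_ss = (2E F_s - E E_t - F E_s)/(2D), Gamma^t_st = (E G_s - F E_t)/(2D), Gamma^t_tt = (E G_t - 2F F_t + F G_s)/(2D); substitute and cancel common factors


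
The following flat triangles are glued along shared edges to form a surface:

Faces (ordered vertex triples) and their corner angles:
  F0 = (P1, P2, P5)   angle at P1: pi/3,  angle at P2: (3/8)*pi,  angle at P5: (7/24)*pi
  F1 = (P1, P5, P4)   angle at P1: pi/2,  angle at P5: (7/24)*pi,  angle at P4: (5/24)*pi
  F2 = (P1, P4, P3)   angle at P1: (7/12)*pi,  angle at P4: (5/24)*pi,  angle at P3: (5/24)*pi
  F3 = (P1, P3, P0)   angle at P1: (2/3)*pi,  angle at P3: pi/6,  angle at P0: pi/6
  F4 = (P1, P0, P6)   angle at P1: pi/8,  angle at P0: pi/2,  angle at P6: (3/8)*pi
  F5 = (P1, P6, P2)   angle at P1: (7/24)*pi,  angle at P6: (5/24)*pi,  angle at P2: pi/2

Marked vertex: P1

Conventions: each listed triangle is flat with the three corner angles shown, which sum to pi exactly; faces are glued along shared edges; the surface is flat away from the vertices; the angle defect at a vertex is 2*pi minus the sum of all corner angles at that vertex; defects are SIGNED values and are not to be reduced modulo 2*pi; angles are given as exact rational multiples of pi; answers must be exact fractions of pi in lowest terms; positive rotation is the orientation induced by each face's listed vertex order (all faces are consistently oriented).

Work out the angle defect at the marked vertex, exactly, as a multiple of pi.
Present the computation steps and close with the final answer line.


Sum of corner angles at P1: (5/2)*pi
defect = 2*pi - (5/2)*pi

Answer: defect(P1) = -pi/2


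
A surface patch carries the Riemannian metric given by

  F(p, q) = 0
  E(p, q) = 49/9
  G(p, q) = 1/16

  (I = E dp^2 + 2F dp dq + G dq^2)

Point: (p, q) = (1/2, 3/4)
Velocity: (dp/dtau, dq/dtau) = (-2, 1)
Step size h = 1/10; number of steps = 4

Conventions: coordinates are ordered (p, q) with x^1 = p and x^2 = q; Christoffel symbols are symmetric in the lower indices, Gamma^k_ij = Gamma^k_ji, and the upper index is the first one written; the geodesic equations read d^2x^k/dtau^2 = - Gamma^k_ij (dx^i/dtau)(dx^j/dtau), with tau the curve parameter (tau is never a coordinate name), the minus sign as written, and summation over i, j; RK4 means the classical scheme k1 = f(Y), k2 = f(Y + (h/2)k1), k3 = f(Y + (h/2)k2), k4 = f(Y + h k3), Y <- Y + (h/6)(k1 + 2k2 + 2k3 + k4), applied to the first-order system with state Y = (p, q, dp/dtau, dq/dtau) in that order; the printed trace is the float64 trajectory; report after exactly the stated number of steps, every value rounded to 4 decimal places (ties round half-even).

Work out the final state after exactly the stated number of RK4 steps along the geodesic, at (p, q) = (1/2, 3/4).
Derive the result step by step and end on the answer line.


f(Y) = (dp/dtau, dq/dtau, -Gamma^p_ij Y'^i Y'^j, -Gamma^q_ij Y'^i Y'^j) with the Gammas evaluated at the stage position; h = 0.100000; intermediate values shown to 6 dp
step 0: p = 0.5000, q = 0.7500, dp/dtau = -2.0000, dq/dtau = 1.0000
step 1:
  k1: at (p, q) = (0.500000, 0.750000), (dp/dtau, dq/dtau) = (-2.000000, 1.000000); Gamma_ppp = 0.000000, Gamma_ppq = 0.000000, Gamma_pqq = 0.000000, Gamma_qpp = 0.000000, Gamma_qpq = 0.000000, Gamma_qqq = 0.000000; k1 = (-2.000000, 1.000000, 0.000000, 0.000000)
  k2: at (p, q) = (0.400000, 0.800000), (dp/dtau, dq/dtau) = (-2.000000, 1.000000); Gamma_ppp = 0.000000, Gamma_ppq = 0.000000, Gamma_pqq = 0.000000, Gamma_qpp = 0.000000, Gamma_qpq = 0.000000, Gamma_qqq = 0.000000; k2 = (-2.000000, 1.000000, 0.000000, 0.000000)
  k3: at (p, q) = (0.400000, 0.800000), (dp/dtau, dq/dtau) = (-2.000000, 1.000000); Gamma_ppp = 0.000000, Gamma_ppq = 0.000000, Gamma_pqq = 0.000000, Gamma_qpp = 0.000000, Gamma_qpq = 0.000000, Gamma_qqq = 0.000000; k3 = (-2.000000, 1.000000, 0.000000, 0.000000)
  k4: at (p, q) = (0.300000, 0.850000), (dp/dtau, dq/dtau) = (-2.000000, 1.000000); Gamma_ppp = 0.000000, Gamma_ppq = 0.000000, Gamma_pqq = 0.000000, Gamma_qpp = 0.000000, Gamma_qpq = 0.000000, Gamma_qqq = 0.000000; k4 = (-2.000000, 1.000000, 0.000000, 0.000000)
  Y <- Y + (h/6)(k1 + 2k2 + 2k3 + k4): p = 0.3000, q = 0.8500, dp/dtau = -2.0000, dq/dtau = 1.0000
step 2:
  k1: at (p, q) = (0.300000, 0.850000), (dp/dtau, dq/dtau) = (-2.000000, 1.000000); Gamma_ppp = 0.000000, Gamma_ppq = 0.000000, Gamma_pqq = 0.000000, Gamma_qpp = 0.000000, Gamma_qpq = 0.000000, Gamma_qqq = 0.000000; k1 = (-2.000000, 1.000000, 0.000000, 0.000000)
  k2: at (p, q) = (0.200000, 0.900000), (dp/dtau, dq/dtau) = (-2.000000, 1.000000); Gamma_ppp = 0.000000, Gamma_ppq = 0.000000, Gamma_pqq = 0.000000, Gamma_qpp = 0.000000, Gamma_qpq = 0.000000, Gamma_qqq = 0.000000; k2 = (-2.000000, 1.000000, 0.000000, 0.000000)
  k3: at (p, q) = (0.200000, 0.900000), (dp/dtau, dq/dtau) = (-2.000000, 1.000000); Gamma_ppp = 0.000000, Gamma_ppq = 0.000000, Gamma_pqq = 0.000000, Gamma_qpp = 0.000000, Gamma_qpq = 0.000000, Gamma_qqq = 0.000000; k3 = (-2.000000, 1.000000, 0.000000, 0.000000)
  k4: at (p, q) = (0.100000, 0.950000), (dp/dtau, dq/dtau) = (-2.000000, 1.000000); Gamma_ppp = 0.000000, Gamma_ppq = 0.000000, Gamma_pqq = 0.000000, Gamma_qpp = 0.000000, Gamma_qpq = 0.000000, Gamma_qqq = 0.000000; k4 = (-2.000000, 1.000000, 0.000000, 0.000000)
  Y <- Y + (h/6)(k1 + 2k2 + 2k3 + k4): p = 0.1000, q = 0.9500, dp/dtau = -2.0000, dq/dtau = 1.0000
step 3:
  k1: at (p, q) = (0.100000, 0.950000), (dp/dtau, dq/dtau) = (-2.000000, 1.000000); Gamma_ppp = 0.000000, Gamma_ppq = 0.000000, Gamma_pqq = 0.000000, Gamma_qpp = 0.000000, Gamma_qpq = 0.000000, Gamma_qqq = 0.000000; k1 = (-2.000000, 1.000000, 0.000000, 0.000000)
  k2: at (p, q) = (0.000000, 1.000000), (dp/dtau, dq/dtau) = (-2.000000, 1.000000); Gamma_ppp = 0.000000, Gamma_ppq = 0.000000, Gamma_pqq = 0.000000, Gamma_qpp = 0.000000, Gamma_qpq = 0.000000, Gamma_qqq = 0.000000; k2 = (-2.000000, 1.000000, 0.000000, 0.000000)
  k3: at (p, q) = (0.000000, 1.000000), (dp/dtau, dq/dtau) = (-2.000000, 1.000000); Gamma_ppp = 0.000000, Gamma_ppq = 0.000000, Gamma_pqq = 0.000000, Gamma_qpp = 0.000000, Gamma_qpq = 0.000000, Gamma_qqq = 0.000000; k3 = (-2.000000, 1.000000, 0.000000, 0.000000)
  k4: at (p, q) = (-0.100000, 1.050000), (dp/dtau, dq/dtau) = (-2.000000, 1.000000); Gamma_ppp = 0.000000, Gamma_ppq = 0.000000, Gamma_pqq = 0.000000, Gamma_qpp = 0.000000, Gamma_qpq = 0.000000, Gamma_qqq = 0.000000; k4 = (-2.000000, 1.000000, 0.000000, 0.000000)
  Y <- Y + (h/6)(k1 + 2k2 + 2k3 + k4): p = -0.1000, q = 1.0500, dp/dtau = -2.0000, dq/dtau = 1.0000
step 4:
  k1: at (p, q) = (-0.100000, 1.050000), (dp/dtau, dq/dtau) = (-2.000000, 1.000000); Gamma_ppp = 0.000000, Gamma_ppq = 0.000000, Gamma_pqq = 0.000000, Gamma_qpp = 0.000000, Gamma_qpq = 0.000000, Gamma_qqq = 0.000000; k1 = (-2.000000, 1.000000, 0.000000, 0.000000)
  k2: at (p, q) = (-0.200000, 1.100000), (dp/dtau, dq/dtau) = (-2.000000, 1.000000); Gamma_ppp = 0.000000, Gamma_ppq = 0.000000, Gamma_pqq = 0.000000, Gamma_qpp = 0.000000, Gamma_qpq = 0.000000, Gamma_qqq = 0.000000; k2 = (-2.000000, 1.000000, 0.000000, 0.000000)
  k3: at (p, q) = (-0.200000, 1.100000), (dp/dtau, dq/dtau) = (-2.000000, 1.000000); Gamma_ppp = 0.000000, Gamma_ppq = 0.000000, Gamma_pqq = 0.000000, Gamma_qpp = 0.000000, Gamma_qpq = 0.000000, Gamma_qqq = 0.000000; k3 = (-2.000000, 1.000000, 0.000000, 0.000000)
  k4: at (p, q) = (-0.300000, 1.150000), (dp/dtau, dq/dtau) = (-2.000000, 1.000000); Gamma_ppp = 0.000000, Gamma_ppq = 0.000000, Gamma_pqq = 0.000000, Gamma_qpp = 0.000000, Gamma_qpq = 0.000000, Gamma_qqq = 0.000000; k4 = (-2.000000, 1.000000, 0.000000, 0.000000)
  Y <- Y + (h/6)(k1 + 2k2 + 2k3 + k4): p = -0.3000, q = 1.1500, dp/dtau = -2.0000, dq/dtau = 1.0000

Answer: p = -0.3000, q = 1.1500, dp/dtau = -2.0000, dq/dtau = 1.0000


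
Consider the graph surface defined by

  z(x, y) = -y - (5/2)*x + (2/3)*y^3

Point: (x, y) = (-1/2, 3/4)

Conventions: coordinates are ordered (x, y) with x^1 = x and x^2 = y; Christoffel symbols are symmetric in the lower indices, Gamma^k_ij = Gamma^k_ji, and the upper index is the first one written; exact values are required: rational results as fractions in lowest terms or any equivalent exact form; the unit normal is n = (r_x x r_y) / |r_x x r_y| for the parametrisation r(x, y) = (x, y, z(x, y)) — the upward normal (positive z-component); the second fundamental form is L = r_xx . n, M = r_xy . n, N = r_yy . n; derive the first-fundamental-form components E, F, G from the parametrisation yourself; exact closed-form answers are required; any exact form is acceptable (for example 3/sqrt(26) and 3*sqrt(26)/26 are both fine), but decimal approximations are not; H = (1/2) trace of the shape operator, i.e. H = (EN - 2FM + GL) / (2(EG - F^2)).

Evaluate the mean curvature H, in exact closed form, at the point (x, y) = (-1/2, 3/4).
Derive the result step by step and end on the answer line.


z_x = -5/2, z_y = 1/8, z_xx = 0, z_xy = 0, z_yy = 3
E = 29/4, F = -5/16, G = 65/64; answer radicand W^2 = 465/64
unnormalised second-form numerators: l = 0, m = 0, n = 3; L = l/sqrt(465/64), and similarly M = m/sqrt(W^2), N = n/sqrt(W^2)
H = (E*n - 2*F*m + G*l) / (2*(EG - F^2)*sqrt(W^2)); E*n - 2*F*m + G*l = 87/4, EG - F^2 = 465/64, so H = (232/155)/sqrt(465/64)

Answer: H = 1856*sqrt(465)/72075


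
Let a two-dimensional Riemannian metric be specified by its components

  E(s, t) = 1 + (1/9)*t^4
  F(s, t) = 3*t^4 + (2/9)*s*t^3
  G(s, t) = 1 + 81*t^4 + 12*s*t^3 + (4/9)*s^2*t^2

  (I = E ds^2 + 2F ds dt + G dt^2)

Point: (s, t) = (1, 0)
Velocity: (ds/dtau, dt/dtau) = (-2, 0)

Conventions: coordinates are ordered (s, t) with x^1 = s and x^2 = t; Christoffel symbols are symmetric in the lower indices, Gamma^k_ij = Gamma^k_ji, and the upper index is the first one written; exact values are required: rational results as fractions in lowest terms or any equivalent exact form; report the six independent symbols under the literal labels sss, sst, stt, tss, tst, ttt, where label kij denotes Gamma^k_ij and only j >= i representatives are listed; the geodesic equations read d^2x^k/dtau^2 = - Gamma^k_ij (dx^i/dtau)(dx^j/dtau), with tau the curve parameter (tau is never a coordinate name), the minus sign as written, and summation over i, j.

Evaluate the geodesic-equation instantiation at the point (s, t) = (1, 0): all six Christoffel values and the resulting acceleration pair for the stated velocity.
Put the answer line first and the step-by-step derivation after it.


Answer: Gamma_sss = 0, Gamma_sst = 0, Gamma_stt = 0, Gamma_tss = 0, Gamma_tst = 0, Gamma_ttt = 0; accelerations (d^2s/dtau^2, d^2t/dtau^2) = (0, 0)

E = 1, F = 0, G = 1 at the point
E_s = 0, E_t = 0, F_s = 0, F_t = 0, G_s = 0, G_t = 0
EG - F^2 = 1;  g^inv = (1) * [[1, 0], [0, 1]]
first-kind symbols [ij,l] = (1/2)(d_i g_jl + d_j g_il - d_l g_ij): [ss,s] = E_s/2 = 0, [ss,t] = F_s - E_t/2 = 0, [st,s] = E_t/2 = 0, [st,t] = G_s/2 = 0, [tt,s] = F_t - G_s/2 = 0, [tt,t] = G_t/2 = 0
Gamma^s_ij = (G*[ij,s] - F*[ij,t])/(EG - F^2), Gamma^t_ij = (E*[ij,t] - F*[ij,s])/(EG - F^2)
Gamma_sss = 0, Gamma_sst = 0, Gamma_stt = 0, Gamma_tss = 0, Gamma_tst = 0, Gamma_ttt = 0
d^2s/dtau^2 = -(Gamma_sss*(-2)^2 + 2*Gamma_sst*(-2)*(0) + Gamma_stt*(0)^2) = 0
d^2t/dtau^2 = -(Gamma_tss*(-2)^2 + 2*Gamma_tst*(-2)*(0) + Gamma_ttt*(0)^2) = 0
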